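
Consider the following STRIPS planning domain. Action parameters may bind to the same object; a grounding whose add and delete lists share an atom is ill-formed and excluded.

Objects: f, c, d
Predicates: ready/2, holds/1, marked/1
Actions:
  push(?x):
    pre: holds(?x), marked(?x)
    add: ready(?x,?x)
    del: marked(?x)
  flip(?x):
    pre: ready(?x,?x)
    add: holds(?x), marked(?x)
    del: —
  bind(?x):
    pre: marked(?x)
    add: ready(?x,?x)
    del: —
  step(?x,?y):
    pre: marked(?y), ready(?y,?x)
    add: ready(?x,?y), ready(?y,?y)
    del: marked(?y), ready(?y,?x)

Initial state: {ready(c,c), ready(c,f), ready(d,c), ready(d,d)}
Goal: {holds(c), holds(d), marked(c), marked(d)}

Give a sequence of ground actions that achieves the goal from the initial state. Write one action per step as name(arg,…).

flip(c); flip(d)

1. flip(c)  →  {holds(c), marked(c), ready(c,c), ready(c,f), ready(d,c), ready(d,d)}
2. flip(d)  →  {holds(c), holds(d), marked(c), marked(d), ready(c,c), ready(c,f), ready(d,c), ready(d,d)}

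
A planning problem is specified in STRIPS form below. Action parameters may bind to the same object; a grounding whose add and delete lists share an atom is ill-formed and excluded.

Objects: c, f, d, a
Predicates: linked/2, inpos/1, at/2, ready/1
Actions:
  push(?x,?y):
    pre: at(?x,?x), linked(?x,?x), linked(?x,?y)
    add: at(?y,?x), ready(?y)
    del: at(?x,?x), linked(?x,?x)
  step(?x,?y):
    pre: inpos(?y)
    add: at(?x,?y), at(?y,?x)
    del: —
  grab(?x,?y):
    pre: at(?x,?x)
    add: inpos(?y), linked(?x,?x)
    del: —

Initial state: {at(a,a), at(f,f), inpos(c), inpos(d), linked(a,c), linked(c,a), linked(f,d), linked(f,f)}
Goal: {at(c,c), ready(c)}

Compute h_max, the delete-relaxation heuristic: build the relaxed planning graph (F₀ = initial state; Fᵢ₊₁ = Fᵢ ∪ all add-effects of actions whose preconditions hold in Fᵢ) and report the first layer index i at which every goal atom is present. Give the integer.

2

F0 = init (8 atoms)
F1 = F0 ∪ {at(a,c), at(a,d), at(c,a), at(c,c), at(c,d), at(c,f), at(d,a), at(d,c), at(d,d), at(d,f), at(f,c), at(f,d), inpos(a), inpos(f), linked(a,a), ready(d)}  (24 atoms)
F2 = F1 ∪ {at(a,f), at(f,a), linked(c,c), linked(d,d), ready(c)}  (29 atoms)
goal ⊆ F2  ⇒  h_max = 2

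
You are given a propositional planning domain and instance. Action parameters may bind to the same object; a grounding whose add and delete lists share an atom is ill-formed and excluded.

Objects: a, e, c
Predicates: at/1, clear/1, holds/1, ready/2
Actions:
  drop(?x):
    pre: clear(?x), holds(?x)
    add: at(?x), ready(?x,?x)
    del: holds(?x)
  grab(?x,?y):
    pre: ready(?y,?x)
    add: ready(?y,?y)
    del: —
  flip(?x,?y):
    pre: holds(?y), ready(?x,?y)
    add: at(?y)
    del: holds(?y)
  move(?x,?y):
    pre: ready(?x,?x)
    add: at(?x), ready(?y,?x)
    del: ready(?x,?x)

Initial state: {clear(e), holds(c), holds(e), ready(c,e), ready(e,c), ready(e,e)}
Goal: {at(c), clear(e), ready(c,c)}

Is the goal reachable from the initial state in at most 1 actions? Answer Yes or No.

1. grab(e,c)  →  {clear(e), holds(c), holds(e), ready(c,c), ready(c,e), ready(e,c), ready(e,e)}
2. flip(e,c)  →  {at(c), clear(e), holds(e), ready(c,c), ready(c,e), ready(e,c), ready(e,e)}
optimal plan length = 2; 2 > 1

No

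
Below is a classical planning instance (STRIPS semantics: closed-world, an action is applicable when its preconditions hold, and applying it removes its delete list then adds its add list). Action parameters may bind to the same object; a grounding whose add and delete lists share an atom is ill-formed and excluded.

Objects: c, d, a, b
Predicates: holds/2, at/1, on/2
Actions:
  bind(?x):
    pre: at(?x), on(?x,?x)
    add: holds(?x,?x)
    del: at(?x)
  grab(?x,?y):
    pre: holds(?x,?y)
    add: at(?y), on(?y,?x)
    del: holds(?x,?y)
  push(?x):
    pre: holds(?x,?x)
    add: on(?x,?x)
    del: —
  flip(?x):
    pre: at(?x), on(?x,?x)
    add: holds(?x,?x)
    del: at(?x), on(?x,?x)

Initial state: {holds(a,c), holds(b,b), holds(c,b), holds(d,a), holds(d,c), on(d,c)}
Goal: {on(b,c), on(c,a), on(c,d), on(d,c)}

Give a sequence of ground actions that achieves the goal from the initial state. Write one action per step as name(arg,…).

1. grab(c,b)  →  {at(b), holds(a,c), holds(b,b), holds(d,a), holds(d,c), on(b,c), on(d,c)}
2. grab(d,c)  →  {at(b), at(c), holds(a,c), holds(b,b), holds(d,a), on(b,c), on(c,d), on(d,c)}
3. grab(a,c)  →  {at(b), at(c), holds(b,b), holds(d,a), on(b,c), on(c,a), on(c,d), on(d,c)}

grab(c,b); grab(d,c); grab(a,c)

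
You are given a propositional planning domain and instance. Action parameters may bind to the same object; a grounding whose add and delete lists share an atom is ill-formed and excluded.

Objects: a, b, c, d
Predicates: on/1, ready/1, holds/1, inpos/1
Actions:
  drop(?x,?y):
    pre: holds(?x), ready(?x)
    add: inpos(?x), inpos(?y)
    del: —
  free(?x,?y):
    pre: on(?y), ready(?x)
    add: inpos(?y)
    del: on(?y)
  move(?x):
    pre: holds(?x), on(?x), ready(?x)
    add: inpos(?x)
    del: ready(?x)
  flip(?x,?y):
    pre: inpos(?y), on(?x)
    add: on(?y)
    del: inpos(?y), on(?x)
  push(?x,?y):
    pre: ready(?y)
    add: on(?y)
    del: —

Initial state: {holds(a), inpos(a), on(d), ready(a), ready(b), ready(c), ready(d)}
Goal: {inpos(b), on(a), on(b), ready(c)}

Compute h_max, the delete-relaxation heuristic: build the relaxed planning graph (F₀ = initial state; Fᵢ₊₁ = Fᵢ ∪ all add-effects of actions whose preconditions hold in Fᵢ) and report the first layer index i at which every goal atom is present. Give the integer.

1

F0 = init (7 atoms)
F1 = F0 ∪ {inpos(b), inpos(c), inpos(d), on(a), on(b), on(c)}  (13 atoms)
goal ⊆ F1  ⇒  h_max = 1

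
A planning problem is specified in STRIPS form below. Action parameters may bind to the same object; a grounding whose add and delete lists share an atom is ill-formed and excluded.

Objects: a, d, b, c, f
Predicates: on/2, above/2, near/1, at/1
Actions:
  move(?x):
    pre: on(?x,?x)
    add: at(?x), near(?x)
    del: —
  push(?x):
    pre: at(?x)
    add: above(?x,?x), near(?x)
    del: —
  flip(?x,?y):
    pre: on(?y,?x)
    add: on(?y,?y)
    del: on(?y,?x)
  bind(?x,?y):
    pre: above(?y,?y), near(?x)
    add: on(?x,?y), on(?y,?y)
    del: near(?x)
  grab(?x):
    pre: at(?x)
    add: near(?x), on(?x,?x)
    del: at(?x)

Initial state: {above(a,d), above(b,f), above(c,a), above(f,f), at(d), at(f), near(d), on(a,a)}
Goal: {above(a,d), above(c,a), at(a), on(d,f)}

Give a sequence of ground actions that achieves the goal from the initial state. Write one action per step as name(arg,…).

1. move(a)  →  {above(a,d), above(b,f), above(c,a), above(f,f), at(a), at(d), at(f), near(a), near(d), on(a,a)}
2. bind(d,f)  →  {above(a,d), above(b,f), above(c,a), above(f,f), at(a), at(d), at(f), near(a), on(a,a), on(d,f), on(f,f)}

move(a); bind(d,f)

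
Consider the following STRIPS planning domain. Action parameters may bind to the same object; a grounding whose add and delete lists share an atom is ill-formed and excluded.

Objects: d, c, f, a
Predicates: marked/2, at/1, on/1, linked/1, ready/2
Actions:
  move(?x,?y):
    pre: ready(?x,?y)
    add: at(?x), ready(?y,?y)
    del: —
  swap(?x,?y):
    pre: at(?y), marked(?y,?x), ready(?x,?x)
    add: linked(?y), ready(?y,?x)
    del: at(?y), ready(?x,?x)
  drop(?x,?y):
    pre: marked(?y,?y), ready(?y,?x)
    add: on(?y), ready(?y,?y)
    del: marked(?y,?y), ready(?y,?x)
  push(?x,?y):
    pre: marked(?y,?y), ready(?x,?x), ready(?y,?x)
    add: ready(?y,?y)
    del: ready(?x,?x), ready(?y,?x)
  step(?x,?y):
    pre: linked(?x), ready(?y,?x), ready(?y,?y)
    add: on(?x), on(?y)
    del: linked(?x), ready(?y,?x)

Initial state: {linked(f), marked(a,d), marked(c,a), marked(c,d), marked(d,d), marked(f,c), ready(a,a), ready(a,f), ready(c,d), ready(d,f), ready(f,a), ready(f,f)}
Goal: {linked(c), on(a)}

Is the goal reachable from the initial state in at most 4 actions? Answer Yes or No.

Yes

1. move(c,d)  →  {at(c), linked(f), marked(a,d), marked(c,a), marked(c,d), marked(d,d), marked(f,c), ready(a,a), ready(a,f), ready(c,d), ready(d,d), ready(d,f), ready(f,a), ready(f,f)}
2. swap(d,c)  →  {linked(c), linked(f), marked(a,d), marked(c,a), marked(c,d), marked(d,d), marked(f,c), ready(a,a), ready(a,f), ready(c,d), ready(d,f), ready(f,a), ready(f,f)}
3. step(f,a)  →  {linked(c), marked(a,d), marked(c,a), marked(c,d), marked(d,d), marked(f,c), on(a), on(f), ready(a,a), ready(c,d), ready(d,f), ready(f,a), ready(f,f)}
optimal plan length = 3; 3 ≤ 4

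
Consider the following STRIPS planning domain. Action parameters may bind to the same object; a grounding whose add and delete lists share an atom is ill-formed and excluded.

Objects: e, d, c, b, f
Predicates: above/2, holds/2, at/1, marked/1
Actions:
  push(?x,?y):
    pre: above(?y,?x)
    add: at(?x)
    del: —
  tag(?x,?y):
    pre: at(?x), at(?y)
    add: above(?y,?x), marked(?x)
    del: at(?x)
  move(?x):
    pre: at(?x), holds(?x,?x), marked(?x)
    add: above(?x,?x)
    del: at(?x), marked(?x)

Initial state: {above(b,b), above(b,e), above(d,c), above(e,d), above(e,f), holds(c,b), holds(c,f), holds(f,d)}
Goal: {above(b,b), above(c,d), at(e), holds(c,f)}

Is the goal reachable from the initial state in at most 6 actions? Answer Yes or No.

1. push(e,b)  →  {above(b,b), above(b,e), above(d,c), above(e,d), above(e,f), at(e), holds(c,b), holds(c,f), holds(f,d)}
2. push(d,e)  →  {above(b,b), above(b,e), above(d,c), above(e,d), above(e,f), at(d), at(e), holds(c,b), holds(c,f), holds(f,d)}
3. push(c,d)  →  {above(b,b), above(b,e), above(d,c), above(e,d), above(e,f), at(c), at(d), at(e), holds(c,b), holds(c,f), holds(f,d)}
4. tag(d,c)  →  {above(b,b), above(b,e), above(c,d), above(d,c), above(e,d), above(e,f), at(c), at(e), holds(c,b), holds(c,f), holds(f,d), marked(d)}
optimal plan length = 4; 4 ≤ 6

Yes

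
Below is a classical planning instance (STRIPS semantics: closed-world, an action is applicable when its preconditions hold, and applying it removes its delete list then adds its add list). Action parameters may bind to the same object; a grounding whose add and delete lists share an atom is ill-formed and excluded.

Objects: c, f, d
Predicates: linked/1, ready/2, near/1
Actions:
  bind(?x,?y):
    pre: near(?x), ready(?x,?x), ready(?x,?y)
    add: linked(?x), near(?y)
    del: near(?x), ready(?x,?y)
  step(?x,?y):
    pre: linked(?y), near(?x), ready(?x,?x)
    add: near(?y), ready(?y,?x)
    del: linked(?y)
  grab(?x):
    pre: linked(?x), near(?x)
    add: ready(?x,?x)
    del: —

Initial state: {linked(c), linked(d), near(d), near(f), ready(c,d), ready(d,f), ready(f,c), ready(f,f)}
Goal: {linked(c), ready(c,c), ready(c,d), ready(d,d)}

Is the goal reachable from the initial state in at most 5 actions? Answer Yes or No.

1. bind(f,c)  →  {linked(c), linked(d), linked(f), near(c), near(d), ready(c,d), ready(d,f), ready(f,f)}
2. grab(c)  →  {linked(c), linked(d), linked(f), near(c), near(d), ready(c,c), ready(c,d), ready(d,f), ready(f,f)}
3. grab(d)  →  {linked(c), linked(d), linked(f), near(c), near(d), ready(c,c), ready(c,d), ready(d,d), ready(d,f), ready(f,f)}
optimal plan length = 3; 3 ≤ 5

Yes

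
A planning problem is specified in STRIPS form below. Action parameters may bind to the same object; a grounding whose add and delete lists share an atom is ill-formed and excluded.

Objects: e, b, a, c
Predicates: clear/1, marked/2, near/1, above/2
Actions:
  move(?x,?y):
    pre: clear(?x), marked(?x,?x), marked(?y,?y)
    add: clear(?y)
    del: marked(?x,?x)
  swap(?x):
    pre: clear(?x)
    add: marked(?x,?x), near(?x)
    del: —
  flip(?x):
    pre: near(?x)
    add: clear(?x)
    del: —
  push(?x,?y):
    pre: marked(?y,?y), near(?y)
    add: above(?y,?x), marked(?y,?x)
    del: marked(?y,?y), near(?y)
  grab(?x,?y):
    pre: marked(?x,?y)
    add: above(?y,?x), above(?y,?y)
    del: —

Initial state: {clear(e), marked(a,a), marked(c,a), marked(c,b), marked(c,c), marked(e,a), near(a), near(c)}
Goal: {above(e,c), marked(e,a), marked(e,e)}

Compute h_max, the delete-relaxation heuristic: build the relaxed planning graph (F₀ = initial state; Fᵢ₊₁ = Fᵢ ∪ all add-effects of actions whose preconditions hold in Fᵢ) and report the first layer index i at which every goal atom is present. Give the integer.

2

F0 = init (8 atoms)
F1 = F0 ∪ {above(a,a), above(a,b), above(a,c), above(a,e), above(b,b), above(b,c), above(c,a), above(c,b), above(c,c), above(c,e), clear(a), clear(c), marked(a,b), marked(a,c), marked(a,e), marked(c,e), marked(e,e), near(e)}  (26 atoms)
F2 = F1 ∪ {above(b,a), above(e,a), above(e,b), above(e,c), above(e,e), marked(e,b), marked(e,c)}  (33 atoms)
goal ⊆ F2  ⇒  h_max = 2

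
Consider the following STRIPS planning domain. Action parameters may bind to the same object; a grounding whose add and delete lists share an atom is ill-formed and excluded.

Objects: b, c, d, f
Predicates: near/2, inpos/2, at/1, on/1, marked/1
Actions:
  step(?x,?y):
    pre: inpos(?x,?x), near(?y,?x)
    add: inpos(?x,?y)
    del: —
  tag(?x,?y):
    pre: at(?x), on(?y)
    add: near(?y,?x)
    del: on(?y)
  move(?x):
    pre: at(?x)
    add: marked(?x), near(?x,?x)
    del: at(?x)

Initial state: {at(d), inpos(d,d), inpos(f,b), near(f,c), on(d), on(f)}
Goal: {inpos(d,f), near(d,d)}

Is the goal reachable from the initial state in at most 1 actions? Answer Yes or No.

No

1. tag(d,d)  →  {at(d), inpos(d,d), inpos(f,b), near(d,d), near(f,c), on(f)}
2. tag(d,f)  →  {at(d), inpos(d,d), inpos(f,b), near(d,d), near(f,c), near(f,d)}
3. step(d,f)  →  {at(d), inpos(d,d), inpos(d,f), inpos(f,b), near(d,d), near(f,c), near(f,d)}
optimal plan length = 3; 3 > 1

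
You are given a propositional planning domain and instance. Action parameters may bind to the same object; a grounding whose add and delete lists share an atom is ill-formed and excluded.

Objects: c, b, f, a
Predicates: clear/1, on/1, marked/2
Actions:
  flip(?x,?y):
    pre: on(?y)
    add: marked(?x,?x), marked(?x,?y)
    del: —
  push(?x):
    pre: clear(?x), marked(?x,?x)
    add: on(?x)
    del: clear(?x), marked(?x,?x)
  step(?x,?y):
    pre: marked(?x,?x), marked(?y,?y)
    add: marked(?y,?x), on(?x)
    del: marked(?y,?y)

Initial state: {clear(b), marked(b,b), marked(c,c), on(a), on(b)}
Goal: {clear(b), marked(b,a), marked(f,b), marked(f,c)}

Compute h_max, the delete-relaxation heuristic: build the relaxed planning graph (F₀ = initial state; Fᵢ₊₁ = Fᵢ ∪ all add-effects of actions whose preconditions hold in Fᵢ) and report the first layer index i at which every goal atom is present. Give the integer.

2

F0 = init (5 atoms)
F1 = F0 ∪ {marked(a,a), marked(a,b), marked(b,a), marked(b,c), marked(c,a), marked(c,b), marked(f,a), marked(f,b), marked(f,f), on(c)}  (15 atoms)
F2 = F1 ∪ {marked(a,c), marked(a,f), marked(b,f), marked(c,f), marked(f,c), on(f)}  (21 atoms)
goal ⊆ F2  ⇒  h_max = 2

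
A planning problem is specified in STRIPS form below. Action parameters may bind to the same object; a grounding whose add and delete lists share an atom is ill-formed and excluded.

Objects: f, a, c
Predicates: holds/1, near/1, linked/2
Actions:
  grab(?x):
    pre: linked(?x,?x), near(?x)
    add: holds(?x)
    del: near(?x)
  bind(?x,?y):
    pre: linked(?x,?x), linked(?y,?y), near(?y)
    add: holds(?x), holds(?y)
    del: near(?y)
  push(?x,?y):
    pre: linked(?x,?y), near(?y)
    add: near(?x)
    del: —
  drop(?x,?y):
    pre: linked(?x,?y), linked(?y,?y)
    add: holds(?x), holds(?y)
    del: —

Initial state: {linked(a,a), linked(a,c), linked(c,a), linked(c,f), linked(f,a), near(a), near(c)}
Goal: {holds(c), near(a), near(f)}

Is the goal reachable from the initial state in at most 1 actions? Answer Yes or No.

1. push(f,a)  →  {linked(a,a), linked(a,c), linked(c,a), linked(c,f), linked(f,a), near(a), near(c), near(f)}
2. drop(c,a)  →  {holds(a), holds(c), linked(a,a), linked(a,c), linked(c,a), linked(c,f), linked(f,a), near(a), near(c), near(f)}
optimal plan length = 2; 2 > 1

No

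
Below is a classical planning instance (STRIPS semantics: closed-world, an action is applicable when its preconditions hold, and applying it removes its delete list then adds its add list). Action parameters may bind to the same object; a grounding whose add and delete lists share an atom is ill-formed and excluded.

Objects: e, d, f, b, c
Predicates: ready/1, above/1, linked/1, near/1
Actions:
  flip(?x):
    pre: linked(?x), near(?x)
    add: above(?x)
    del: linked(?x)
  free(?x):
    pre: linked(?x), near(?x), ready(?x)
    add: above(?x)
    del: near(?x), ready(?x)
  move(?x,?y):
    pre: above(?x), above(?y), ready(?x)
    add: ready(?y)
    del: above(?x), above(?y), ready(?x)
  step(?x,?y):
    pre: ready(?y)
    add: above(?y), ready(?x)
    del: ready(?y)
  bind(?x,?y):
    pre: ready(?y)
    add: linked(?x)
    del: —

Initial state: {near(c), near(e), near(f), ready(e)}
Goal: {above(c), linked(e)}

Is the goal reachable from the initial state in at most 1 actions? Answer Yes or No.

1. step(c,e)  →  {above(e), near(c), near(e), near(f), ready(c)}
2. step(e,c)  →  {above(c), above(e), near(c), near(e), near(f), ready(e)}
3. bind(e,e)  →  {above(c), above(e), linked(e), near(c), near(e), near(f), ready(e)}
optimal plan length = 3; 3 > 1

No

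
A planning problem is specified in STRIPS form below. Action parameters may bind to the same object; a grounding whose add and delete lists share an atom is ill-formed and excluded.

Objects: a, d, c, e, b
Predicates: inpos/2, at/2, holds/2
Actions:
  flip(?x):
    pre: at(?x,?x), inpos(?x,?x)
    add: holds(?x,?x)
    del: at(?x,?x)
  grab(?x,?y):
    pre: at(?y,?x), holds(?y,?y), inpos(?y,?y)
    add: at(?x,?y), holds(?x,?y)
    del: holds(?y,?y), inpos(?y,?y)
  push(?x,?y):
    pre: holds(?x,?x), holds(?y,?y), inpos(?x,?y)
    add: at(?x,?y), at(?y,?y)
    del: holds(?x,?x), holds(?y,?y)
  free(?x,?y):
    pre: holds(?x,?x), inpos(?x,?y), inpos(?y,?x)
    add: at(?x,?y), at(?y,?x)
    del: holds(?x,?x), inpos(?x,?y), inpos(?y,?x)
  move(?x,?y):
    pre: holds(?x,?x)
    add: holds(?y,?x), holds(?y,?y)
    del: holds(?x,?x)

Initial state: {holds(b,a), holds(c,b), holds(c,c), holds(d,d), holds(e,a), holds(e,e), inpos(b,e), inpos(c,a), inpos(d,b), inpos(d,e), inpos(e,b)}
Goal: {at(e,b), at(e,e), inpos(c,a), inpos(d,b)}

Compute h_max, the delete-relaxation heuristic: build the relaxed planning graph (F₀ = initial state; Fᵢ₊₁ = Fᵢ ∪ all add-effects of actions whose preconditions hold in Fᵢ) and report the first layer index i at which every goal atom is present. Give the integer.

1

F0 = init (11 atoms)
F1 = F0 ∪ {at(b,e), at(d,e), at(e,b), at(e,e), holds(a,a), holds(a,c), holds(a,d), holds(a,e), holds(b,b), holds(b,c), holds(b,d), holds(b,e), holds(c,d), holds(c,e), holds(d,c), holds(d,e), holds(e,c), holds(e,d)}  (29 atoms)
goal ⊆ F1  ⇒  h_max = 1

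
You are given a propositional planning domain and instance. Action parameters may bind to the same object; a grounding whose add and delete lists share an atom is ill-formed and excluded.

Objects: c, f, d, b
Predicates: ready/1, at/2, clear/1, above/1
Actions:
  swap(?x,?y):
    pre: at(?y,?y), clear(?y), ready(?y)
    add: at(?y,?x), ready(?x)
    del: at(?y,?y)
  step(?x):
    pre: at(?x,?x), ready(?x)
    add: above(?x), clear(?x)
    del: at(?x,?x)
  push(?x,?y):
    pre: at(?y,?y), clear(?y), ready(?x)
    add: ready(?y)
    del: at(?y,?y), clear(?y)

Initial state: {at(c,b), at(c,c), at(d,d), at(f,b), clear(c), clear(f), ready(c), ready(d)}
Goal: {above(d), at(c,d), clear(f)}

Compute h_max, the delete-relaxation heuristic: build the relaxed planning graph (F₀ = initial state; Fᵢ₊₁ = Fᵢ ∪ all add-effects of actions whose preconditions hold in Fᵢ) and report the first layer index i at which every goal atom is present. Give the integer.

F0 = init (8 atoms)
F1 = F0 ∪ {above(c), above(d), at(c,d), at(c,f), clear(d), ready(b), ready(f)}  (15 atoms)
goal ⊆ F1  ⇒  h_max = 1

1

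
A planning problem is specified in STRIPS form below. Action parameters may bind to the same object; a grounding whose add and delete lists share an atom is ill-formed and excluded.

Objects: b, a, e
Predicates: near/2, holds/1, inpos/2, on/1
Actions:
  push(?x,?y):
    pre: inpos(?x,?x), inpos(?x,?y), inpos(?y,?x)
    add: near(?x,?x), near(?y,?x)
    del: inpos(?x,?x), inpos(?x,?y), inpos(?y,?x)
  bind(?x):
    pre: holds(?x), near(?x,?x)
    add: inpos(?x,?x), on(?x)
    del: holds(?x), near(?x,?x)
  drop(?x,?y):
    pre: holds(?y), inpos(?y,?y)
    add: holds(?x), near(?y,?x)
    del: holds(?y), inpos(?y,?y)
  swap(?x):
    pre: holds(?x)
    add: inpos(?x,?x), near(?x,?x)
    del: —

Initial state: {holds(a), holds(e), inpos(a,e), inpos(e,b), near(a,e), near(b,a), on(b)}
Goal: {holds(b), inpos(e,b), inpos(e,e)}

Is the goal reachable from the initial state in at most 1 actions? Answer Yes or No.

1. swap(a)  →  {holds(a), holds(e), inpos(a,a), inpos(a,e), inpos(e,b), near(a,a), near(a,e), near(b,a), on(b)}
2. drop(b,a)  →  {holds(b), holds(e), inpos(a,e), inpos(e,b), near(a,a), near(a,b), near(a,e), near(b,a), on(b)}
3. swap(e)  →  {holds(b), holds(e), inpos(a,e), inpos(e,b), inpos(e,e), near(a,a), near(a,b), near(a,e), near(b,a), near(e,e), on(b)}
optimal plan length = 3; 3 > 1

No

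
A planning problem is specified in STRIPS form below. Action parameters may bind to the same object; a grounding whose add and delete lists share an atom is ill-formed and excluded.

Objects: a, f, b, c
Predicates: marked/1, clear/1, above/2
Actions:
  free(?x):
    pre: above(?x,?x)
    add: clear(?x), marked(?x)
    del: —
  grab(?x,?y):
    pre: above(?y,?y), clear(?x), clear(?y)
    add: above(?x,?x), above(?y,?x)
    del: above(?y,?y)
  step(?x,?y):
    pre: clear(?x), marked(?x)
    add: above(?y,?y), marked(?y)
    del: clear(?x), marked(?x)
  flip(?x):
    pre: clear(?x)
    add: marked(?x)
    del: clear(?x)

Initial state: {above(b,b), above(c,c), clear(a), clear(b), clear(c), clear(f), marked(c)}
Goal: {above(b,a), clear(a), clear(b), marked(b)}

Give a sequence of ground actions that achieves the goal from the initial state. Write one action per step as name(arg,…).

1. free(b)  →  {above(b,b), above(c,c), clear(a), clear(b), clear(c), clear(f), marked(b), marked(c)}
2. grab(a,b)  →  {above(a,a), above(b,a), above(c,c), clear(a), clear(b), clear(c), clear(f), marked(b), marked(c)}

free(b); grab(a,b)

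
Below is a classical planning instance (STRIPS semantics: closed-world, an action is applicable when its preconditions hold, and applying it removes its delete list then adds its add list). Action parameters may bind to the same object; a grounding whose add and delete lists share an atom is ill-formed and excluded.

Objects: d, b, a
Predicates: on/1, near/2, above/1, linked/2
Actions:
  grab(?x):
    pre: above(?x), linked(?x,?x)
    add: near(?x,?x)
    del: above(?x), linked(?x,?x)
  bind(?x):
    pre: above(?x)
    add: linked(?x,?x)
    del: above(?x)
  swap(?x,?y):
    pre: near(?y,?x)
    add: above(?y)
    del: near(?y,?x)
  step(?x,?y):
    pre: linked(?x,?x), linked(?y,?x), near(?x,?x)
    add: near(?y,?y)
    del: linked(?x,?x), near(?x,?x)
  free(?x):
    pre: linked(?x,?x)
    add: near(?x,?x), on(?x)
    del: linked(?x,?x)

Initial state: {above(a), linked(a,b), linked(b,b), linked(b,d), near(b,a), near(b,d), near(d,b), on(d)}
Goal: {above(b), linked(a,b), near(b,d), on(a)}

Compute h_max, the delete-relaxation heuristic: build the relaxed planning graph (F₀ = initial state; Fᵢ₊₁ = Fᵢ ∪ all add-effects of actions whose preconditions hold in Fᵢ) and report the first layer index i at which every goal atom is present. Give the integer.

F0 = init (8 atoms)
F1 = F0 ∪ {above(b), above(d), linked(a,a), near(b,b), on(b)}  (13 atoms)
F2 = F1 ∪ {linked(d,d), near(a,a), on(a)}  (16 atoms)
goal ⊆ F2  ⇒  h_max = 2

2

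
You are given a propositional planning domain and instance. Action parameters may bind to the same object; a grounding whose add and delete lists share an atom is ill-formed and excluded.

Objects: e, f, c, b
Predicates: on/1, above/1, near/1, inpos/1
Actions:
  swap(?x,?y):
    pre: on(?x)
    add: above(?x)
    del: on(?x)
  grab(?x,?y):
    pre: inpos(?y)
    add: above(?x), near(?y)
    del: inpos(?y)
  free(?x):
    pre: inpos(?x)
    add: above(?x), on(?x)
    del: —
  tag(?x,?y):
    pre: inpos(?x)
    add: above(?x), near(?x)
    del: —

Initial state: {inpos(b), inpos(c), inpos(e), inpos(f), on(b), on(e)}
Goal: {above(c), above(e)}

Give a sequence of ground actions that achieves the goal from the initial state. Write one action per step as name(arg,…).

1. swap(e,e)  →  {above(e), inpos(b), inpos(c), inpos(e), inpos(f), on(b)}
2. grab(c,e)  →  {above(c), above(e), inpos(b), inpos(c), inpos(f), near(e), on(b)}

swap(e,e); grab(c,e)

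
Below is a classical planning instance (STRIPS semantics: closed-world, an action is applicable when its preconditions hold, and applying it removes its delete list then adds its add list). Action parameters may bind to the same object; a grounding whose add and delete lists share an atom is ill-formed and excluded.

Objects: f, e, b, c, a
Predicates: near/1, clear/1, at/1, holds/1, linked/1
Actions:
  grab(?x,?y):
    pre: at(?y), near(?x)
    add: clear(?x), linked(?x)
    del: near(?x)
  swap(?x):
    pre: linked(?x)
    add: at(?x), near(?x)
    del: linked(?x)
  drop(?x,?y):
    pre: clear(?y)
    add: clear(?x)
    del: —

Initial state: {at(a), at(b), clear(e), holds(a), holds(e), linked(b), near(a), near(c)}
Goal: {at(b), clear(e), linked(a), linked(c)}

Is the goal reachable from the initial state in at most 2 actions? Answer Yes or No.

Yes

1. grab(c,b)  →  {at(a), at(b), clear(c), clear(e), holds(a), holds(e), linked(b), linked(c), near(a)}
2. grab(a,b)  →  {at(a), at(b), clear(a), clear(c), clear(e), holds(a), holds(e), linked(a), linked(b), linked(c)}
optimal plan length = 2; 2 ≤ 2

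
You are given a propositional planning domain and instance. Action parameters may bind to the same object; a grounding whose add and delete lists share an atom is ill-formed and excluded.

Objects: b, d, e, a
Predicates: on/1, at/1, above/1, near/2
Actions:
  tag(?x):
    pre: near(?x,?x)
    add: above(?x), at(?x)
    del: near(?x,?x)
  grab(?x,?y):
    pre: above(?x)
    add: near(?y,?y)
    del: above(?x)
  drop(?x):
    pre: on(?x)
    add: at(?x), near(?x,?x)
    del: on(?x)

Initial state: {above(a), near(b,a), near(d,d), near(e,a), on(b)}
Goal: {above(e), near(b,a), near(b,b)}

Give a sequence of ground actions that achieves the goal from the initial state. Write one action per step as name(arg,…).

grab(a,e); tag(e); drop(b)

1. grab(a,e)  →  {near(b,a), near(d,d), near(e,a), near(e,e), on(b)}
2. tag(e)  →  {above(e), at(e), near(b,a), near(d,d), near(e,a), on(b)}
3. drop(b)  →  {above(e), at(b), at(e), near(b,a), near(b,b), near(d,d), near(e,a)}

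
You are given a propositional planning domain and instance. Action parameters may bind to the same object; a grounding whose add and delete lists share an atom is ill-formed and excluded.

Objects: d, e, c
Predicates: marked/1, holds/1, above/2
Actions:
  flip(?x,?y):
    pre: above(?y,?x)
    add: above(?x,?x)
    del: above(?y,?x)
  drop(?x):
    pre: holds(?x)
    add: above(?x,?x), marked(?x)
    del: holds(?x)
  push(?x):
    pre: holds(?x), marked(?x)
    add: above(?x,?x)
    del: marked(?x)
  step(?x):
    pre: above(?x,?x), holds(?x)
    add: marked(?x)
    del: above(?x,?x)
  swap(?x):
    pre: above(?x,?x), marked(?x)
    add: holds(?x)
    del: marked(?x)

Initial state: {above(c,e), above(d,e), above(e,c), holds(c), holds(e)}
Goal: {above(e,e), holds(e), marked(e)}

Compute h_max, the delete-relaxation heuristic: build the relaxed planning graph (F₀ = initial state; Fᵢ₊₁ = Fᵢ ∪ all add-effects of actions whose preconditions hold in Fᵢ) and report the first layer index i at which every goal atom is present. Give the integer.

F0 = init (5 atoms)
F1 = F0 ∪ {above(c,c), above(e,e), marked(c), marked(e)}  (9 atoms)
goal ⊆ F1  ⇒  h_max = 1

1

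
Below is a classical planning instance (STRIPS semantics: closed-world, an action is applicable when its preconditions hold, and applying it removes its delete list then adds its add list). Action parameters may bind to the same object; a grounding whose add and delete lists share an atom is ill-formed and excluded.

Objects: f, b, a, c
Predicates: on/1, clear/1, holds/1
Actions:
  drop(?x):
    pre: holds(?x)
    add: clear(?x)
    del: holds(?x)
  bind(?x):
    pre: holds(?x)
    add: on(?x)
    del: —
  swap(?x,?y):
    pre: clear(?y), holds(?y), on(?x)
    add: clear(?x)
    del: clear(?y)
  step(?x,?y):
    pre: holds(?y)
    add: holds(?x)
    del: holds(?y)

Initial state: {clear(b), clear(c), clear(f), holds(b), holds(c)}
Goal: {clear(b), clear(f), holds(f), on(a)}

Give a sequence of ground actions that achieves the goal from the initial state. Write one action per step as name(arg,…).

1. step(f,b)  →  {clear(b), clear(c), clear(f), holds(c), holds(f)}
2. step(a,c)  →  {clear(b), clear(c), clear(f), holds(a), holds(f)}
3. bind(a)  →  {clear(b), clear(c), clear(f), holds(a), holds(f), on(a)}

step(f,b); step(a,c); bind(a)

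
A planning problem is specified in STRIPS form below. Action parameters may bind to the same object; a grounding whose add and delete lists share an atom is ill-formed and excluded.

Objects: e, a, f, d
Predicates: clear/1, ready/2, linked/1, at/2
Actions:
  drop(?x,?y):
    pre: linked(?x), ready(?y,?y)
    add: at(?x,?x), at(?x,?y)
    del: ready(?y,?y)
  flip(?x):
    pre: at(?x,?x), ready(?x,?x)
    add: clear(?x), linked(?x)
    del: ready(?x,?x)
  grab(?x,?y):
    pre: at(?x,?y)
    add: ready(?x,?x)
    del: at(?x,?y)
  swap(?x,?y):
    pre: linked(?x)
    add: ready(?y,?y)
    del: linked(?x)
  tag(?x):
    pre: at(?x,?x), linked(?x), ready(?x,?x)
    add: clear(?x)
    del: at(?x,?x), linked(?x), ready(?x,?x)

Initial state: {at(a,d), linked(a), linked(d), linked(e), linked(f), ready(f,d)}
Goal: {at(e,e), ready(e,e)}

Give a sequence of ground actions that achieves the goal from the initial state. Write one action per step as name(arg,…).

1. grab(a,d)  →  {linked(a), linked(d), linked(e), linked(f), ready(a,a), ready(f,d)}
2. drop(e,a)  →  {at(e,a), at(e,e), linked(a), linked(d), linked(e), linked(f), ready(f,d)}
3. grab(e,a)  →  {at(e,e), linked(a), linked(d), linked(e), linked(f), ready(e,e), ready(f,d)}

grab(a,d); drop(e,a); grab(e,a)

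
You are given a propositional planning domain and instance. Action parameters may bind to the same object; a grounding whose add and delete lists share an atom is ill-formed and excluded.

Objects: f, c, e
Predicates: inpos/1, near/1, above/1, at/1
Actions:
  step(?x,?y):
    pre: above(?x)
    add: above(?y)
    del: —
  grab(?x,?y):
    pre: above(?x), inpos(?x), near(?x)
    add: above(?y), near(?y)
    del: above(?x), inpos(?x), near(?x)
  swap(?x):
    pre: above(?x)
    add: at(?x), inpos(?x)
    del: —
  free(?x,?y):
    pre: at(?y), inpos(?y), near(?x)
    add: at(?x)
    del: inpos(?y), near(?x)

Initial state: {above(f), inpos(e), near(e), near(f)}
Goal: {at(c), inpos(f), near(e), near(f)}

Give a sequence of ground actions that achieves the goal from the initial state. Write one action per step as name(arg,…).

1. step(f,c)  →  {above(c), above(f), inpos(e), near(e), near(f)}
2. swap(f)  →  {above(c), above(f), at(f), inpos(e), inpos(f), near(e), near(f)}
3. swap(c)  →  {above(c), above(f), at(c), at(f), inpos(c), inpos(e), inpos(f), near(e), near(f)}

step(f,c); swap(f); swap(c)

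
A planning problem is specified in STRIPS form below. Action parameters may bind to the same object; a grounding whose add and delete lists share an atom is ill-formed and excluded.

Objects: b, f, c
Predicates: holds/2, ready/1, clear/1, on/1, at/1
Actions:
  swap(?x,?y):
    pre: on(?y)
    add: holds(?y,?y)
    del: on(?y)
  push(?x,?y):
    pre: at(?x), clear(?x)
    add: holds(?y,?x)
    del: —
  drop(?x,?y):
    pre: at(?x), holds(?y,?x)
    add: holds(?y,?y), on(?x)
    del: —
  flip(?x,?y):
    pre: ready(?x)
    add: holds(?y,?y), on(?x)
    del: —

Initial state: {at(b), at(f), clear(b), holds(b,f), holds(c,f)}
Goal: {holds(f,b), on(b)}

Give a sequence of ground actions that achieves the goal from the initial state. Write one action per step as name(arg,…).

1. push(b,f)  →  {at(b), at(f), clear(b), holds(b,f), holds(c,f), holds(f,b)}
2. drop(b,f)  →  {at(b), at(f), clear(b), holds(b,f), holds(c,f), holds(f,b), holds(f,f), on(b)}

push(b,f); drop(b,f)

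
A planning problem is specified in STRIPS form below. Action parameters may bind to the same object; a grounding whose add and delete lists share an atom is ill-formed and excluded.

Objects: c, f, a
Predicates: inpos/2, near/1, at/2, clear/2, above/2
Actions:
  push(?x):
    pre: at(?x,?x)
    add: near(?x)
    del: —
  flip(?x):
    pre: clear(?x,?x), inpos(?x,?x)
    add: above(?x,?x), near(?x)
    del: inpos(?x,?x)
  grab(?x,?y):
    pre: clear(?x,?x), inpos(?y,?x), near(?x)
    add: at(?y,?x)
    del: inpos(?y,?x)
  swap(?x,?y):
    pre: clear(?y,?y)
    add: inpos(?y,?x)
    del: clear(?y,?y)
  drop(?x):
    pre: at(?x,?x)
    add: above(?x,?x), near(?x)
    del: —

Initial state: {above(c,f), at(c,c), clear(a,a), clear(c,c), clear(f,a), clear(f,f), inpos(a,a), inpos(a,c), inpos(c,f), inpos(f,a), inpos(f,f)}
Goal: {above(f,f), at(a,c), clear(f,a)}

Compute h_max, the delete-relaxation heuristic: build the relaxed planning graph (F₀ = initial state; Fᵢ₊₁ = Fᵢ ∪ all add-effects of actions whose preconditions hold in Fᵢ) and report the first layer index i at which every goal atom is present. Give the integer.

F0 = init (11 atoms)
F1 = F0 ∪ {above(a,a), above(c,c), above(f,f), inpos(a,f), inpos(c,a), inpos(c,c), inpos(f,c), near(a), near(c), near(f)}  (21 atoms)
F2 = F1 ∪ {at(a,a), at(a,c), at(a,f), at(c,a), at(c,f), at(f,a), at(f,c), at(f,f)}  (29 atoms)
goal ⊆ F2  ⇒  h_max = 2

2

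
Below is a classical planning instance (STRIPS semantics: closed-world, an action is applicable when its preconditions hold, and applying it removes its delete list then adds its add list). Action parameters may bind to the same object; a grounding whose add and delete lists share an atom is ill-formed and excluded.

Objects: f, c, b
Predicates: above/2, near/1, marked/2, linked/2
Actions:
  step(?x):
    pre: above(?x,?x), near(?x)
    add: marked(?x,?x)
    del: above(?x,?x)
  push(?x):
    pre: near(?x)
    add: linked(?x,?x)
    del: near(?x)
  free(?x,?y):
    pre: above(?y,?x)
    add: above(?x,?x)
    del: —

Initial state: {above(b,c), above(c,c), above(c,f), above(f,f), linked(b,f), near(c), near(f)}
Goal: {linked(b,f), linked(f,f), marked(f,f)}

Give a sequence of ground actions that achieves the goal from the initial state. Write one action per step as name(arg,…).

step(f); push(f)

1. step(f)  →  {above(b,c), above(c,c), above(c,f), linked(b,f), marked(f,f), near(c), near(f)}
2. push(f)  →  {above(b,c), above(c,c), above(c,f), linked(b,f), linked(f,f), marked(f,f), near(c)}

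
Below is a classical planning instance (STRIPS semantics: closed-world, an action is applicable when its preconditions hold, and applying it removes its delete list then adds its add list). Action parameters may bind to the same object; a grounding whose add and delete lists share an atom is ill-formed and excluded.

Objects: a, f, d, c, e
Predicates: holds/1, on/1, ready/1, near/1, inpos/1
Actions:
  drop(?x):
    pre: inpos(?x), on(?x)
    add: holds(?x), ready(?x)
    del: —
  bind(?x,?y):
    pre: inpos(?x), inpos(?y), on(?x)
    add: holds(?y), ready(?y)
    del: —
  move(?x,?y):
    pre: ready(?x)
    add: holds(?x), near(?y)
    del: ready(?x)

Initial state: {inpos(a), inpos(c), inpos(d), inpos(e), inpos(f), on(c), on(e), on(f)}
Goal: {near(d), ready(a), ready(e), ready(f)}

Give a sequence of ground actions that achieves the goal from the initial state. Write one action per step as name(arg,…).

1. drop(f)  →  {holds(f), inpos(a), inpos(c), inpos(d), inpos(e), inpos(f), on(c), on(e), on(f), ready(f)}
2. drop(c)  →  {holds(c), holds(f), inpos(a), inpos(c), inpos(d), inpos(e), inpos(f), on(c), on(e), on(f), ready(c), ready(f)}
3. drop(e)  →  {holds(c), holds(e), holds(f), inpos(a), inpos(c), inpos(d), inpos(e), inpos(f), on(c), on(e), on(f), ready(c), ready(e), ready(f)}
4. bind(f,a)  →  {holds(a), holds(c), holds(e), holds(f), inpos(a), inpos(c), inpos(d), inpos(e), inpos(f), on(c), on(e), on(f), ready(a), ready(c), ready(e), ready(f)}
5. move(c,d)  →  {holds(a), holds(c), holds(e), holds(f), inpos(a), inpos(c), inpos(d), inpos(e), inpos(f), near(d), on(c), on(e), on(f), ready(a), ready(e), ready(f)}

drop(f); drop(c); drop(e); bind(f,a); move(c,d)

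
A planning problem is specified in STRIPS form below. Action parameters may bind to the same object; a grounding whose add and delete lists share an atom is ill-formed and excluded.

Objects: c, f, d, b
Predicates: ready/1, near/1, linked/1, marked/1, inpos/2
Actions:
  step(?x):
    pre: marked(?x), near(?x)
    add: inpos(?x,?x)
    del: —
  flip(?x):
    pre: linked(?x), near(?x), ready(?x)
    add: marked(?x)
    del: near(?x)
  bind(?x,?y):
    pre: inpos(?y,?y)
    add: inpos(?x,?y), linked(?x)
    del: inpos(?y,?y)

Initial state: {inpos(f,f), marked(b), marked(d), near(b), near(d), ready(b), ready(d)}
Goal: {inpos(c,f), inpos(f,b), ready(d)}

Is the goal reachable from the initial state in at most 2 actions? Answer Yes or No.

No

1. step(b)  →  {inpos(b,b), inpos(f,f), marked(b), marked(d), near(b), near(d), ready(b), ready(d)}
2. bind(c,f)  →  {inpos(b,b), inpos(c,f), linked(c), marked(b), marked(d), near(b), near(d), ready(b), ready(d)}
3. bind(f,b)  →  {inpos(c,f), inpos(f,b), linked(c), linked(f), marked(b), marked(d), near(b), near(d), ready(b), ready(d)}
optimal plan length = 3; 3 > 2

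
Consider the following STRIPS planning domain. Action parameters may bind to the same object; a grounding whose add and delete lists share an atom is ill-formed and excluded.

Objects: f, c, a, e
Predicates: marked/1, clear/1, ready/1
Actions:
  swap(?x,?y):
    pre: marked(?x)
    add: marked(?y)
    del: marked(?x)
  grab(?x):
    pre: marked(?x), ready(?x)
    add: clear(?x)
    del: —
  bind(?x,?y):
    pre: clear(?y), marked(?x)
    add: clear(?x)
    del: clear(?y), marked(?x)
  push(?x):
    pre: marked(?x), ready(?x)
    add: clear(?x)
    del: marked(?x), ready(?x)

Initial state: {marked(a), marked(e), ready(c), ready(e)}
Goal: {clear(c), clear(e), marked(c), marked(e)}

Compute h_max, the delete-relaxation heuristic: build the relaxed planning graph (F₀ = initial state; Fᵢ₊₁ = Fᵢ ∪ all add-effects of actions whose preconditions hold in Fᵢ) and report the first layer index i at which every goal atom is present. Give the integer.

2

F0 = init (4 atoms)
F1 = F0 ∪ {clear(e), marked(c), marked(f)}  (7 atoms)
F2 = F1 ∪ {clear(a), clear(c), clear(f)}  (10 atoms)
goal ⊆ F2  ⇒  h_max = 2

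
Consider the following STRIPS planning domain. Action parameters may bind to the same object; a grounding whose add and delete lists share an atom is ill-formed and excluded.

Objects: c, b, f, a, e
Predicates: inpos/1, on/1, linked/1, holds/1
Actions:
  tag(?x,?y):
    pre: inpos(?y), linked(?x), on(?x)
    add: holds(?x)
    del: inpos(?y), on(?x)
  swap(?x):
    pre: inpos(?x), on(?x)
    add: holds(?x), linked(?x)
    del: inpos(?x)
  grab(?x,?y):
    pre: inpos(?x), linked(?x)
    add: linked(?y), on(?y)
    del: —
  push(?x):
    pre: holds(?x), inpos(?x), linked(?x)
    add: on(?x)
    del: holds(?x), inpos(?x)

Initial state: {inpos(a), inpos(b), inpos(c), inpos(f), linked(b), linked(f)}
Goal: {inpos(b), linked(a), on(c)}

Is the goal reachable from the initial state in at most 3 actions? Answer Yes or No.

1. grab(b,c)  →  {inpos(a), inpos(b), inpos(c), inpos(f), linked(b), linked(c), linked(f), on(c)}
2. grab(c,a)  →  {inpos(a), inpos(b), inpos(c), inpos(f), linked(a), linked(b), linked(c), linked(f), on(a), on(c)}
optimal plan length = 2; 2 ≤ 3

Yes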